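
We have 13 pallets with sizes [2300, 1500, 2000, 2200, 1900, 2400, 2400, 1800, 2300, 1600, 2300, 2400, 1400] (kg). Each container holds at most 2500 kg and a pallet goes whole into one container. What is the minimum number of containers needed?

13

Total = 2400 + 2400 + 2400 + 2300 + 2300 + 2300 + 2200 + 2000 + 1900 + 1800 + 1600 + 1500 + 1400 = 26500 kg.
Lower bound: ⌈26500/2500⌉ = 11 containers.
Also, 13 pallets each exceed 1250 kg, and no two of those can share a container, so at least 13 containers are needed.
A packing using 13 containers:
  container 1: 2400 = 2400
  container 2: 2400 = 2400
  container 3: 2400 = 2400
  container 4: 2300 = 2300
  container 5: 2300 = 2300
  container 6: 2300 = 2300
  container 7: 2200 = 2200
  container 8: 2000 = 2000
  container 9: 1900 = 1900
  container 10: 1800 = 1800
  container 11: 1600 = 1600
  container 12: 1500 = 1500
  container 13: 1400 = 1400
This matches the lower bound, so 13 is optimal.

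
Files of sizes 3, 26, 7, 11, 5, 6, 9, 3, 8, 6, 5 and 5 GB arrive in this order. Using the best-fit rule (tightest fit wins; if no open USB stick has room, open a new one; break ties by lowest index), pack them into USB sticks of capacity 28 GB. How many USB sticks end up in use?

4

  3 → USB stick 1 (new)  [load 3/28]
  26 → USB stick 2 (new)  [load 26/28]
  7 → USB stick 1  [load 10/28]
  11 → USB stick 1  [load 21/28]
  5 → USB stick 1  [load 26/28]
  6 → USB stick 3 (new)  [load 6/28]
  9 → USB stick 3  [load 15/28]
  3 → USB stick 3  [load 18/28]
  8 → USB stick 3  [load 26/28]
  6 → USB stick 4 (new)  [load 6/28]
  5 → USB stick 4  [load 11/28]
  5 → USB stick 4  [load 16/28]
4 USB sticks opened.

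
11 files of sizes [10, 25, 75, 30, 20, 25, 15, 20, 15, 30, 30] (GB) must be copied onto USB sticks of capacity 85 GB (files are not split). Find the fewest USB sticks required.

4

Total = 75 + 30 + 30 + 30 + 25 + 25 + 20 + 20 + 15 + 15 + 10 = 295 GB.
Lower bound: ⌈295/85⌉ = 4 USB sticks.
A packing using 4 USB sticks:
  USB stick 1: 75 + 10 = 85
  USB stick 2: 30 + 30 + 25 = 85
  USB stick 3: 30 + 25 + 20 = 75
  USB stick 4: 20 + 15 + 15 = 50
This matches the lower bound, so 4 is optimal.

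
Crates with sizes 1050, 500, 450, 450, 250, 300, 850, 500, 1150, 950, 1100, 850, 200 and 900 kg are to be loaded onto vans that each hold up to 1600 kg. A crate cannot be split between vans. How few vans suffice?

Total = 1150 + 1100 + 1050 + 950 + 900 + 850 + 850 + 500 + 500 + 450 + 450 + 300 + 250 + 200 = 9500 kg.
Lower bound: ⌈9500/1600⌉ = 6 vans.
Also, 7 crates each exceed 800 kg, and no two of those can share a van, so at least 7 vans are needed.
A packing using 7 vans:
  van 1: 1150 + 450 = 1600
  van 2: 1100 + 500 = 1600
  van 3: 1050 + 500 = 1550
  van 4: 950 + 450 + 200 = 1600
  van 5: 900 + 300 + 250 = 1450
  van 6: 850 = 850
  van 7: 850 = 850
This matches the lower bound, so 7 is optimal.

7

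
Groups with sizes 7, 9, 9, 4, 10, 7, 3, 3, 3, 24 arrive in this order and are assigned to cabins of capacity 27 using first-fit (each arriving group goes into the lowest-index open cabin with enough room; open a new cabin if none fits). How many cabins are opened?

  7 → cabin 1 (new)  [load 7/27]
  9 → cabin 1  [load 16/27]
  9 → cabin 1  [load 25/27]
  4 → cabin 2 (new)  [load 4/27]
  10 → cabin 2  [load 14/27]
  7 → cabin 2  [load 21/27]
  3 → cabin 2  [load 24/27]
  3 → cabin 2  [load 27/27]
  3 → cabin 3 (new)  [load 3/27]
  24 → cabin 3  [load 27/27]
3 cabins opened.

3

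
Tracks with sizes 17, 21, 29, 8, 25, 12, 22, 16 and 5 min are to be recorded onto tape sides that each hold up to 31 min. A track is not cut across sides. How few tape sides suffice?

Total = 29 + 25 + 22 + 21 + 17 + 16 + 12 + 8 + 5 = 155 min.
Lower bound: ⌈155/31⌉ = 5 tape sides.
Also, 6 tracks each exceed 31/2 min, and no two of those can share a side, so at least 6 tape sides are needed.
A packing using 6 tape sides:
  side 1: 29 = 29
  side 2: 25 + 5 = 30
  side 3: 22 + 8 = 30
  side 4: 21 = 21
  side 5: 17 + 12 = 29
  side 6: 16 = 16
This matches the lower bound, so 6 is optimal.

6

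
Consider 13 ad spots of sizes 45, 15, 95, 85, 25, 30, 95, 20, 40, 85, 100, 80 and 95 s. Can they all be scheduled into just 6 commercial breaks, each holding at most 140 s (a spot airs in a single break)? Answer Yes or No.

Total = 810 s; ⌈810/140⌉ = 6.
7 ad spots each exceed half the capacity and cannot share a break, forcing at least 7 commercial breaks.
At least 7 commercial breaks are required, but only 6 are allowed.

No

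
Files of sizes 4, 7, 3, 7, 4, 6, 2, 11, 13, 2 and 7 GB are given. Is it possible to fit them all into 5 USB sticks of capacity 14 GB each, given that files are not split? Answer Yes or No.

Yes

A valid assignment using 5 USB sticks:
  USB stick 1: 13 = 13
  USB stick 2: 11 + 3 = 14
  USB stick 3: 7 + 7 = 14
  USB stick 4: 7 + 6 = 13
  USB stick 5: 4 + 4 + 2 + 2 = 12
Every load is within 14 GB, so 5 USB sticks suffice.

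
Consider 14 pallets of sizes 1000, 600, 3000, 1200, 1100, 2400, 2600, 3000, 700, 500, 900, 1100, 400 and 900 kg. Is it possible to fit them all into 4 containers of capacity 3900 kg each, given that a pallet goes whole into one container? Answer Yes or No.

Total = 19400 kg; ⌈19400/3900⌉ = 5.
At least 5 containers are required, but only 4 are allowed.

No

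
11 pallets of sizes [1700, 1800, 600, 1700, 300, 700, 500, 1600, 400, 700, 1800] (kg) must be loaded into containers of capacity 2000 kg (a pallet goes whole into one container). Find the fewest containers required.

Total = 1800 + 1800 + 1700 + 1700 + 1600 + 700 + 700 + 600 + 500 + 400 + 300 = 11800 kg.
Lower bound: ⌈11800/2000⌉ = 6 containers.
A packing using 7 containers:
  container 1: 1800 = 1800
  container 2: 1800 = 1800
  container 3: 1700 + 300 = 2000
  container 4: 1700 = 1700
  container 5: 1600 + 400 = 2000
  container 6: 700 + 700 + 600 = 2000
  container 7: 500 = 500
No arrangement into 6 containers stays within capacity, so 7 is optimal.

7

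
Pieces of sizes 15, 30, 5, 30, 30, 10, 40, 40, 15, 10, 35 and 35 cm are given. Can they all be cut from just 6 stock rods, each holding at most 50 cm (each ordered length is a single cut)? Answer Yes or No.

No

Total = 295 cm; ⌈295/50⌉ = 6.
7 pieces each exceed half the capacity and cannot share a stock rod, forcing at least 7 stock rods.
At least 7 stock rods are required, but only 6 are allowed.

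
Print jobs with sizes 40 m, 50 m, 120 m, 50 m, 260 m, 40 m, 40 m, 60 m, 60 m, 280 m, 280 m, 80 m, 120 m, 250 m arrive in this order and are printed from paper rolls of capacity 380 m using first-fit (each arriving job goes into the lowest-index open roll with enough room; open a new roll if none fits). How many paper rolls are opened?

  40 → roll 1 (new)  [load 40/380]
  50 → roll 1  [load 90/380]
  120 → roll 1  [load 210/380]
  50 → roll 1  [load 260/380]
  260 → roll 2 (new)  [load 260/380]
  40 → roll 1  [load 300/380]
  40 → roll 1  [load 340/380]
  60 → roll 2  [load 320/380]
  60 → roll 2  [load 380/380]
  280 → roll 3 (new)  [load 280/380]
  280 → roll 4 (new)  [load 280/380]
  80 → roll 3  [load 360/380]
  120 → roll 5 (new)  [load 120/380]
  250 → roll 5  [load 370/380]
5 paper rolls opened.

5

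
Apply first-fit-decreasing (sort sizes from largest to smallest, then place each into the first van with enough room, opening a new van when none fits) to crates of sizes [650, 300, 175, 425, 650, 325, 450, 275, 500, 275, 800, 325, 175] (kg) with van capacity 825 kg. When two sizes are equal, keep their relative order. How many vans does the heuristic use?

7

Sorted descending: 800, 650, 650, 500, 450, 425, 325, 325, 300, 275, 275, 175, 175.
  800 → van 1 (new)  [load 800/825]
  650 → van 2 (new)  [load 650/825]
  650 → van 3 (new)  [load 650/825]
  500 → van 4 (new)  [load 500/825]
  450 → van 5 (new)  [load 450/825]
  425 → van 6 (new)  [load 425/825]
  325 → van 4  [load 825/825]
  325 → van 5  [load 775/825]
  300 → van 6  [load 725/825]
  275 → van 7 (new)  [load 275/825]
  275 → van 7  [load 550/825]
  175 → van 2  [load 825/825]
  175 → van 3  [load 825/825]
7 vans opened.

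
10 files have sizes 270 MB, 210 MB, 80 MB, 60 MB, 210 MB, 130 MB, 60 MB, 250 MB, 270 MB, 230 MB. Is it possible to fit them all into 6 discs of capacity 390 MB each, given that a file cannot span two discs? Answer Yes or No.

Yes

A valid assignment using 6 discs:
  disc 1: 270 + 80 = 350
  disc 2: 270 + 60 + 60 = 390
  disc 3: 250 + 130 = 380
  disc 4: 230 = 230
  disc 5: 210 = 210
  disc 6: 210 = 210
Every load is within 390 MB, so 6 discs suffice.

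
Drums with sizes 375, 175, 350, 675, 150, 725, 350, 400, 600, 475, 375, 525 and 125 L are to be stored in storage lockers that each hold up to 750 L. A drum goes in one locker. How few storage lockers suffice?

8

Total = 725 + 675 + 600 + 525 + 475 + 400 + 375 + 375 + 350 + 350 + 175 + 150 + 125 = 5300 L.
Lower bound: ⌈5300/750⌉ = 8 storage lockers.
A packing using 8 storage lockers:
  locker 1: 725 = 725
  locker 2: 675 = 675
  locker 3: 600 + 150 = 750
  locker 4: 525 + 175 = 700
  locker 5: 475 + 125 = 600
  locker 6: 400 + 350 = 750
  locker 7: 375 + 375 = 750
  locker 8: 350 = 350
This matches the lower bound, so 8 is optimal.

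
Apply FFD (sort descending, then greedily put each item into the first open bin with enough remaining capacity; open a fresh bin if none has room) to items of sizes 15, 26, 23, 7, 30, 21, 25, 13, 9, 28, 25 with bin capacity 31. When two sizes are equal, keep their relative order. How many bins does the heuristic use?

Sorted descending: 30, 28, 26, 25, 25, 23, 21, 15, 13, 9, 7.
  30 → bin 1 (new)  [load 30/31]
  28 → bin 2 (new)  [load 28/31]
  26 → bin 3 (new)  [load 26/31]
  25 → bin 4 (new)  [load 25/31]
  25 → bin 5 (new)  [load 25/31]
  23 → bin 6 (new)  [load 23/31]
  21 → bin 7 (new)  [load 21/31]
  15 → bin 8 (new)  [load 15/31]
  13 → bin 8  [load 28/31]
  9 → bin 7  [load 30/31]
  7 → bin 6  [load 30/31]
8 bins opened.

8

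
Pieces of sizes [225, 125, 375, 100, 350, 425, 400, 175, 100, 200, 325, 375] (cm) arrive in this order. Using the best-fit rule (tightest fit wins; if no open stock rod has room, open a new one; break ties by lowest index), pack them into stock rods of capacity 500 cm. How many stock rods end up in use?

  225 → stock rod 1 (new)  [load 225/500]
  125 → stock rod 1  [load 350/500]
  375 → stock rod 2 (new)  [load 375/500]
  100 → stock rod 2  [load 475/500]
  350 → stock rod 3 (new)  [load 350/500]
  425 → stock rod 4 (new)  [load 425/500]
  400 → stock rod 5 (new)  [load 400/500]
  175 → stock rod 6 (new)  [load 175/500]
  100 → stock rod 5  [load 500/500]
  200 → stock rod 6  [load 375/500]
  325 → stock rod 7 (new)  [load 325/500]
  375 → stock rod 8 (new)  [load 375/500]
8 stock rods opened.

8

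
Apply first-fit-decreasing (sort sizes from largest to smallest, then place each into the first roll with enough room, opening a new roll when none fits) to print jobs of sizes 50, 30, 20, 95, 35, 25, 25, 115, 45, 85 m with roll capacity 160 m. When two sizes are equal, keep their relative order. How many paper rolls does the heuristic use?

4

Sorted descending: 115, 95, 85, 50, 45, 35, 30, 25, 25, 20.
  115 → roll 1 (new)  [load 115/160]
  95 → roll 2 (new)  [load 95/160]
  85 → roll 3 (new)  [load 85/160]
  50 → roll 2  [load 145/160]
  45 → roll 1  [load 160/160]
  35 → roll 3  [load 120/160]
  30 → roll 3  [load 150/160]
  25 → roll 4 (new)  [load 25/160]
  25 → roll 4  [load 50/160]
  20 → roll 4  [load 70/160]
4 paper rolls opened.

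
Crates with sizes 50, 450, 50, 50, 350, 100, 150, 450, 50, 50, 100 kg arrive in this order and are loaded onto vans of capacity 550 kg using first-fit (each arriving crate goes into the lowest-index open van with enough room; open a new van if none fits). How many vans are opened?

  50 → van 1 (new)  [load 50/550]
  450 → van 1  [load 500/550]
  50 → van 1  [load 550/550]
  50 → van 2 (new)  [load 50/550]
  350 → van 2  [load 400/550]
  100 → van 2  [load 500/550]
  150 → van 3 (new)  [load 150/550]
  450 → van 4 (new)  [load 450/550]
  50 → van 2  [load 550/550]
  50 → van 3  [load 200/550]
  100 → van 3  [load 300/550]
4 vans opened.

4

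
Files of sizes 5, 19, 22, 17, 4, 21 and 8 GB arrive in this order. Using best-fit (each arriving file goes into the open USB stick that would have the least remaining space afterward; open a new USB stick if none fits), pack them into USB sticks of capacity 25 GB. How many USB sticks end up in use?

  5 → USB stick 1 (new)  [load 5/25]
  19 → USB stick 1  [load 24/25]
  22 → USB stick 2 (new)  [load 22/25]
  17 → USB stick 3 (new)  [load 17/25]
  4 → USB stick 3  [load 21/25]
  21 → USB stick 4 (new)  [load 21/25]
  8 → USB stick 5 (new)  [load 8/25]
5 USB sticks opened.

5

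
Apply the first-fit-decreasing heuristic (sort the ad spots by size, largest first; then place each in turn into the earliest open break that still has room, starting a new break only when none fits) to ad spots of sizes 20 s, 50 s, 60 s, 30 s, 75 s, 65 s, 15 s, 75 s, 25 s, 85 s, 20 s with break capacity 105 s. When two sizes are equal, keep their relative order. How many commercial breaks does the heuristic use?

6

Sorted descending: 85, 75, 75, 65, 60, 50, 30, 25, 20, 20, 15.
  85 → break 1 (new)  [load 85/105]
  75 → break 2 (new)  [load 75/105]
  75 → break 3 (new)  [load 75/105]
  65 → break 4 (new)  [load 65/105]
  60 → break 5 (new)  [load 60/105]
  50 → break 6 (new)  [load 50/105]
  30 → break 2  [load 105/105]
  25 → break 3  [load 100/105]
  20 → break 1  [load 105/105]
  20 → break 4  [load 85/105]
  15 → break 4  [load 100/105]
6 commercial breaks opened.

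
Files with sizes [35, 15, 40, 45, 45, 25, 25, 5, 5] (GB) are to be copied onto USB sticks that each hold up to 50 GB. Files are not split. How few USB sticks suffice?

Total = 45 + 45 + 40 + 35 + 25 + 25 + 15 + 5 + 5 = 240 GB.
Lower bound: ⌈240/50⌉ = 5 USB sticks.
A packing using 5 USB sticks:
  USB stick 1: 45 + 5 = 50
  USB stick 2: 45 + 5 = 50
  USB stick 3: 40 = 40
  USB stick 4: 35 + 15 = 50
  USB stick 5: 25 + 25 = 50
This matches the lower bound, so 5 is optimal.

5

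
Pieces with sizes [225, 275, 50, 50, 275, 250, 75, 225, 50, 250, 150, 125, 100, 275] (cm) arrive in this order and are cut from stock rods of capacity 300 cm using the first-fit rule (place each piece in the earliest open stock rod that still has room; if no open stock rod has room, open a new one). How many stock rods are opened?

9

  225 → stock rod 1 (new)  [load 225/300]
  275 → stock rod 2 (new)  [load 275/300]
  50 → stock rod 1  [load 275/300]
  50 → stock rod 3 (new)  [load 50/300]
  275 → stock rod 4 (new)  [load 275/300]
  250 → stock rod 3  [load 300/300]
  75 → stock rod 5 (new)  [load 75/300]
  225 → stock rod 5  [load 300/300]
  50 → stock rod 6 (new)  [load 50/300]
  250 → stock rod 6  [load 300/300]
  150 → stock rod 7 (new)  [load 150/300]
  125 → stock rod 7  [load 275/300]
  100 → stock rod 8 (new)  [load 100/300]
  275 → stock rod 9 (new)  [load 275/300]
9 stock rods opened.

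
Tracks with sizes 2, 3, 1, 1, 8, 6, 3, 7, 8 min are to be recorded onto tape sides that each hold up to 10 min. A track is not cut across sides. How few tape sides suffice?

Total = 8 + 8 + 7 + 6 + 3 + 3 + 2 + 1 + 1 = 39 min.
Lower bound: ⌈39/10⌉ = 4 tape sides.
A packing using 4 tape sides:
  side 1: 8 + 2 = 10
  side 2: 8 + 1 + 1 = 10
  side 3: 7 + 3 = 10
  side 4: 6 + 3 = 9
This matches the lower bound, so 4 is optimal.

4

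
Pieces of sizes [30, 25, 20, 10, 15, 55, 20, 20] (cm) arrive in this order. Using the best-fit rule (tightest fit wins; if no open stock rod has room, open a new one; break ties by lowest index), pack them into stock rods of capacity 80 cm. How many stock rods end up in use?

  30 → stock rod 1 (new)  [load 30/80]
  25 → stock rod 1  [load 55/80]
  20 → stock rod 1  [load 75/80]
  10 → stock rod 2 (new)  [load 10/80]
  15 → stock rod 2  [load 25/80]
  55 → stock rod 2  [load 80/80]
  20 → stock rod 3 (new)  [load 20/80]
  20 → stock rod 3  [load 40/80]
3 stock rods opened.

3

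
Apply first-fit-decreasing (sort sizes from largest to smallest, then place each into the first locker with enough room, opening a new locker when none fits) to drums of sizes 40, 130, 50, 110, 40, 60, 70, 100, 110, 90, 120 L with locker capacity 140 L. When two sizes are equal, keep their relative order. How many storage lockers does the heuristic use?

8

Sorted descending: 130, 120, 110, 110, 100, 90, 70, 60, 50, 40, 40.
  130 → locker 1 (new)  [load 130/140]
  120 → locker 2 (new)  [load 120/140]
  110 → locker 3 (new)  [load 110/140]
  110 → locker 4 (new)  [load 110/140]
  100 → locker 5 (new)  [load 100/140]
  90 → locker 6 (new)  [load 90/140]
  70 → locker 7 (new)  [load 70/140]
  60 → locker 7  [load 130/140]
  50 → locker 6  [load 140/140]
  40 → locker 5  [load 140/140]
  40 → locker 8 (new)  [load 40/140]
8 storage lockers opened.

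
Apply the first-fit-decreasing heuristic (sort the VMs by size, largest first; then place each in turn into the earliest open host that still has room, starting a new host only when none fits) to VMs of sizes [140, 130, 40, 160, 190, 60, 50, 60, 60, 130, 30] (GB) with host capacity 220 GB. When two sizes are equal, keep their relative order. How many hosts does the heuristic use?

5

Sorted descending: 190, 160, 140, 130, 130, 60, 60, 60, 50, 40, 30.
  190 → host 1 (new)  [load 190/220]
  160 → host 2 (new)  [load 160/220]
  140 → host 3 (new)  [load 140/220]
  130 → host 4 (new)  [load 130/220]
  130 → host 5 (new)  [load 130/220]
  60 → host 2  [load 220/220]
  60 → host 3  [load 200/220]
  60 → host 4  [load 190/220]
  50 → host 5  [load 180/220]
  40 → host 5  [load 220/220]
  30 → host 1  [load 220/220]
5 hosts opened.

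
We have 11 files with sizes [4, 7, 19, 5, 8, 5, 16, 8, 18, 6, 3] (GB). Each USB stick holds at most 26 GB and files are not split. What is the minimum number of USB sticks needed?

Total = 19 + 18 + 16 + 8 + 8 + 7 + 6 + 5 + 5 + 4 + 3 = 99 GB.
Lower bound: ⌈99/26⌉ = 4 USB sticks.
A packing using 4 USB sticks:
  USB stick 1: 19 + 7 = 26
  USB stick 2: 18 + 8 = 26
  USB stick 3: 16 + 8 = 24
  USB stick 4: 6 + 5 + 5 + 4 + 3 = 23
This matches the lower bound, so 4 is optimal.

4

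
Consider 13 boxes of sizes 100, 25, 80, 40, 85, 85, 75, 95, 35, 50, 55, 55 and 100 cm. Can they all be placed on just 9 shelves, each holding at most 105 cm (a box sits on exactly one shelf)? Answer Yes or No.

No

Total = 880 cm; ⌈880/105⌉ = 9.
The bound of 9 does not rule out 9, but exhaustive search shows no assignment into 9 shelves of capacity 105 cm exists — the minimum is 10.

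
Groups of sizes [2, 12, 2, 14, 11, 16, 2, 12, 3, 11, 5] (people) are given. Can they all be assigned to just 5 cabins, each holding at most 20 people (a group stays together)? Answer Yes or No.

Total = 90 people; ⌈90/20⌉ = 5.
6 groups each exceed half the capacity and cannot share a cabin, forcing at least 6 cabins.
At least 6 cabins are required, but only 5 are allowed.

No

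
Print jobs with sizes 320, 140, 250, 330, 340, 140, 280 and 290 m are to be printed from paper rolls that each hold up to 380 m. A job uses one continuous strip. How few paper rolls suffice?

7

Total = 340 + 330 + 320 + 290 + 280 + 250 + 140 + 140 = 2090 m.
Lower bound: ⌈2090/380⌉ = 6 paper rolls.
A packing using 7 paper rolls:
  roll 1: 340 = 340
  roll 2: 330 = 330
  roll 3: 320 = 320
  roll 4: 290 = 290
  roll 5: 280 = 280
  roll 6: 250 = 250
  roll 7: 140 + 140 = 280
No arrangement into 6 paper rolls stays within capacity, so 7 is optimal.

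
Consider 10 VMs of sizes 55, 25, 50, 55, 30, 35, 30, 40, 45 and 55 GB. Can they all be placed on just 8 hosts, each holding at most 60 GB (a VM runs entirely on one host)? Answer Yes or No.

Yes

A valid assignment using 8 hosts:
  host 1: 55 = 55
  host 2: 55 = 55
  host 3: 55 = 55
  host 4: 50 = 50
  host 5: 45 = 45
  host 6: 40 = 40
  host 7: 35 + 25 = 60
  host 8: 30 + 30 = 60
Every load is within 60 GB, so 8 hosts suffice.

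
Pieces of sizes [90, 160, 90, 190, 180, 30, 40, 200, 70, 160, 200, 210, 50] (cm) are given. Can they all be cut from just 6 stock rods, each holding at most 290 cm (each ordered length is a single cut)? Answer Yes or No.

Total = 1670 cm; ⌈1670/290⌉ = 6.
7 pieces each exceed half the capacity and cannot share a stock rod, forcing at least 7 stock rods.
At least 7 stock rods are required, but only 6 are allowed.

No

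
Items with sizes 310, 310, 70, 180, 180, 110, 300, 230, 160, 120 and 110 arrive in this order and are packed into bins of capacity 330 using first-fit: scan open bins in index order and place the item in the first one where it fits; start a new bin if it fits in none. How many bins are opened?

8

  310 → bin 1 (new)  [load 310/330]
  310 → bin 2 (new)  [load 310/330]
  70 → bin 3 (new)  [load 70/330]
  180 → bin 3  [load 250/330]
  180 → bin 4 (new)  [load 180/330]
  110 → bin 4  [load 290/330]
  300 → bin 5 (new)  [load 300/330]
  230 → bin 6 (new)  [load 230/330]
  160 → bin 7 (new)  [load 160/330]
  120 → bin 7  [load 280/330]
  110 → bin 8 (new)  [load 110/330]
8 bins opened.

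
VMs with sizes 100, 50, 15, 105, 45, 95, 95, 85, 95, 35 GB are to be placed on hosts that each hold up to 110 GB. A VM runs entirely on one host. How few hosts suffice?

8

Total = 105 + 100 + 95 + 95 + 95 + 85 + 50 + 45 + 35 + 15 = 720 GB.
Lower bound: ⌈720/110⌉ = 7 hosts.
A packing using 8 hosts:
  host 1: 105 = 105
  host 2: 100 = 100
  host 3: 95 + 15 = 110
  host 4: 95 = 95
  host 5: 95 = 95
  host 6: 85 = 85
  host 7: 50 + 45 = 95
  host 8: 35 = 35
No arrangement into 7 hosts stays within capacity, so 8 is optimal.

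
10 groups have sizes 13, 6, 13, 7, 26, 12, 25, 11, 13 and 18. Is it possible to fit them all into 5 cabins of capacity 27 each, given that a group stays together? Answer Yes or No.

No

Total = 144; ⌈144/27⌉ = 6.
At least 6 cabins are required, but only 5 are allowed.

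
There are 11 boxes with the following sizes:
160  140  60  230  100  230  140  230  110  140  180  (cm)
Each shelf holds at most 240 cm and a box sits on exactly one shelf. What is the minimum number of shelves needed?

Total = 230 + 230 + 230 + 180 + 160 + 140 + 140 + 140 + 110 + 100 + 60 = 1720 cm.
Lower bound: ⌈1720/240⌉ = 8 shelves.
A packing using 9 shelves:
  shelf 1: 230 = 230
  shelf 2: 230 = 230
  shelf 3: 230 = 230
  shelf 4: 180 + 60 = 240
  shelf 5: 160 = 160
  shelf 6: 140 + 100 = 240
  shelf 7: 140 = 140
  shelf 8: 140 = 140
  shelf 9: 110 = 110
No arrangement into 8 shelves stays within capacity, so 9 is optimal.

9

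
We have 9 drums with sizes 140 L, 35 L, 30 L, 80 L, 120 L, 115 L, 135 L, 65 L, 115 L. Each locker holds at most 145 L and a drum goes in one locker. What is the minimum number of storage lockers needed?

Total = 140 + 135 + 120 + 115 + 115 + 80 + 65 + 35 + 30 = 835 L.
Lower bound: ⌈835/145⌉ = 6 storage lockers.
A packing using 7 storage lockers:
  locker 1: 140 = 140
  locker 2: 135 = 135
  locker 3: 120 = 120
  locker 4: 115 + 30 = 145
  locker 5: 115 = 115
  locker 6: 80 + 65 = 145
  locker 7: 35 = 35
No arrangement into 6 storage lockers stays within capacity, so 7 is optimal.

7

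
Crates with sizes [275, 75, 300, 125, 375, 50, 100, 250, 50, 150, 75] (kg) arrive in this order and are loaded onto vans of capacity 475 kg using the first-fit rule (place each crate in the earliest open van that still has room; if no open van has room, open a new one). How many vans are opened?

  275 → van 1 (new)  [load 275/475]
  75 → van 1  [load 350/475]
  300 → van 2 (new)  [load 300/475]
  125 → van 1  [load 475/475]
  375 → van 3 (new)  [load 375/475]
  50 → van 2  [load 350/475]
  100 → van 2  [load 450/475]
  250 → van 4 (new)  [load 250/475]
  50 → van 3  [load 425/475]
  150 → van 4  [load 400/475]
  75 → van 4  [load 475/475]
4 vans opened.

4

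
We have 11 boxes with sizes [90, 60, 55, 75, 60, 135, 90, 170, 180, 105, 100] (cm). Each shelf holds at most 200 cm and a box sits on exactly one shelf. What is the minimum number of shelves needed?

Total = 180 + 170 + 135 + 105 + 100 + 90 + 90 + 75 + 60 + 60 + 55 = 1120 cm.
Lower bound: ⌈1120/200⌉ = 6 shelves.
A packing using 6 shelves:
  shelf 1: 180 = 180
  shelf 2: 170 = 170
  shelf 3: 135 + 60 = 195
  shelf 4: 105 + 90 = 195
  shelf 5: 100 + 90 = 190
  shelf 6: 75 + 60 + 55 = 190
This matches the lower bound, so 6 is optimal.

6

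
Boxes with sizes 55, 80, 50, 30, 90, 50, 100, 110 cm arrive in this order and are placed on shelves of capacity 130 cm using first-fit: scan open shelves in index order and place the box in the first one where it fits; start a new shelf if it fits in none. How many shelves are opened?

6

  55 → shelf 1 (new)  [load 55/130]
  80 → shelf 2 (new)  [load 80/130]
  50 → shelf 1  [load 105/130]
  30 → shelf 2  [load 110/130]
  90 → shelf 3 (new)  [load 90/130]
  50 → shelf 4 (new)  [load 50/130]
  100 → shelf 5 (new)  [load 100/130]
  110 → shelf 6 (new)  [load 110/130]
6 shelves opened.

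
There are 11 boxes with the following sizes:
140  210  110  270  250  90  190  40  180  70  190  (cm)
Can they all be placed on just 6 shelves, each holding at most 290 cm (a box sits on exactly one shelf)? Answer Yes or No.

No

Total = 1740 cm; ⌈1740/290⌉ = 6.
The bound of 6 does not rule out 6, but exhaustive search shows no assignment into 6 shelves of capacity 290 cm exists — the minimum is 7.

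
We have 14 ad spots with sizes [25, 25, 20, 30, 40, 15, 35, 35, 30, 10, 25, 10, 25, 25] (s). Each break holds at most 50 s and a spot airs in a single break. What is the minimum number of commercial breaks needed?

8

Total = 40 + 35 + 35 + 30 + 30 + 25 + 25 + 25 + 25 + 25 + 20 + 15 + 10 + 10 = 350 s.
Lower bound: ⌈350/50⌉ = 7 commercial breaks.
A packing using 8 commercial breaks:
  break 1: 40 + 10 = 50
  break 2: 35 + 15 = 50
  break 3: 35 + 10 = 45
  break 4: 30 + 20 = 50
  break 5: 30 = 30
  break 6: 25 + 25 = 50
  break 7: 25 + 25 = 50
  break 8: 25 = 25
No arrangement into 7 commercial breaks stays within capacity, so 8 is optimal.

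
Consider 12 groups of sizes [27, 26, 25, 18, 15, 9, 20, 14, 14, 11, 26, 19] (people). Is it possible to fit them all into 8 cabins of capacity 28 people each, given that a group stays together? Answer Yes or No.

Total = 224 people; ⌈224/28⌉ = 8.
The bound of 8 does not rule out 8, but exhaustive search shows no assignment into 8 cabins of capacity 28 people exists — the minimum is 9.

No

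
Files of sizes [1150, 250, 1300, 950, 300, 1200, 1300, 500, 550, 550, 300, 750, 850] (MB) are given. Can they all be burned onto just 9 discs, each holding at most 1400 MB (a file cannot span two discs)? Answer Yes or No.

A valid assignment using 8 discs:
  disc 1: 1300 = 1300
  disc 2: 1300 = 1300
  disc 3: 1200 = 1200
  disc 4: 1150 + 250 = 1400
  disc 5: 950 + 300 = 1250
  disc 6: 850 + 550 = 1400
  disc 7: 750 + 550 = 1300
  disc 8: 500 + 300 = 800
That uses only 8 ≤ 9, so 9 discs are enough.

Yes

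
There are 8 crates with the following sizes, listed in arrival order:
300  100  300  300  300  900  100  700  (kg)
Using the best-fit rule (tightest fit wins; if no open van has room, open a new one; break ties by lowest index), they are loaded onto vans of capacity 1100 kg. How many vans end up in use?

  300 → van 1 (new)  [load 300/1100]
  100 → van 1  [load 400/1100]
  300 → van 1  [load 700/1100]
  300 → van 1  [load 1000/1100]
  300 → van 2 (new)  [load 300/1100]
  900 → van 3 (new)  [load 900/1100]
  100 → van 1  [load 1100/1100]
  700 → van 2  [load 1000/1100]
3 vans opened.

3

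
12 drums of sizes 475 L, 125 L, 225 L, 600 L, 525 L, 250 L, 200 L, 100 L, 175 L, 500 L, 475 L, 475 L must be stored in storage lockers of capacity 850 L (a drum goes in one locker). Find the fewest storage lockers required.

6

Total = 600 + 525 + 500 + 475 + 475 + 475 + 250 + 225 + 200 + 175 + 125 + 100 = 4125 L.
Lower bound: ⌈4125/850⌉ = 5 storage lockers.
Also, 6 drums each exceed 425 L, and no two of those can share a locker, so at least 6 storage lockers are needed.
A packing using 6 storage lockers:
  locker 1: 600 + 250 = 850
  locker 2: 525 + 225 + 100 = 850
  locker 3: 500 + 200 + 125 = 825
  locker 4: 475 + 175 = 650
  locker 5: 475 = 475
  locker 6: 475 = 475
This matches the lower bound, so 6 is optimal.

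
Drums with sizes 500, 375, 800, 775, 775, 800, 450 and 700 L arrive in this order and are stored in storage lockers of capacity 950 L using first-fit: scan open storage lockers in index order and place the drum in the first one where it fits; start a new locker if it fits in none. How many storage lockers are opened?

7

  500 → locker 1 (new)  [load 500/950]
  375 → locker 1  [load 875/950]
  800 → locker 2 (new)  [load 800/950]
  775 → locker 3 (new)  [load 775/950]
  775 → locker 4 (new)  [load 775/950]
  800 → locker 5 (new)  [load 800/950]
  450 → locker 6 (new)  [load 450/950]
  700 → locker 7 (new)  [load 700/950]
7 storage lockers opened.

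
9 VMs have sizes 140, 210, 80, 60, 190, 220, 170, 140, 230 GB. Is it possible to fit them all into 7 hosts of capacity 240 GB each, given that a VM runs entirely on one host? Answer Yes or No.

A valid assignment using 7 hosts:
  host 1: 230 = 230
  host 2: 220 = 220
  host 3: 210 = 210
  host 4: 190 = 190
  host 5: 170 + 60 = 230
  host 6: 140 + 80 = 220
  host 7: 140 = 140
Every load is within 240 GB, so 7 hosts suffice.

Yes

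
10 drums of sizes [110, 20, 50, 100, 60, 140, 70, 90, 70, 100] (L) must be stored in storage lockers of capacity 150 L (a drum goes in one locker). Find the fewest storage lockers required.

6

Total = 140 + 110 + 100 + 100 + 90 + 70 + 70 + 60 + 50 + 20 = 810 L.
Lower bound: ⌈810/150⌉ = 6 storage lockers.
A packing using 6 storage lockers:
  locker 1: 140 = 140
  locker 2: 110 + 20 = 130
  locker 3: 100 + 50 = 150
  locker 4: 100 = 100
  locker 5: 90 + 60 = 150
  locker 6: 70 + 70 = 140
This matches the lower bound, so 6 is optimal.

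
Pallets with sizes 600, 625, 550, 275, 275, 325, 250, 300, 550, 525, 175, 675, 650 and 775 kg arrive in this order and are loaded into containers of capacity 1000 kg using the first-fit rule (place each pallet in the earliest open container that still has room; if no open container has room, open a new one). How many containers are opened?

9

  600 → container 1 (new)  [load 600/1000]
  625 → container 2 (new)  [load 625/1000]
  550 → container 3 (new)  [load 550/1000]
  275 → container 1  [load 875/1000]
  275 → container 2  [load 900/1000]
  325 → container 3  [load 875/1000]
  250 → container 4 (new)  [load 250/1000]
  300 → container 4  [load 550/1000]
  550 → container 5 (new)  [load 550/1000]
  525 → container 6 (new)  [load 525/1000]
  175 → container 4  [load 725/1000]
  675 → container 7 (new)  [load 675/1000]
  650 → container 8 (new)  [load 650/1000]
  775 → container 9 (new)  [load 775/1000]
9 containers opened.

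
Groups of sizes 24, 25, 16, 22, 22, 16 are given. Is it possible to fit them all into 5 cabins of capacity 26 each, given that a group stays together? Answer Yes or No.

Total = 125; ⌈125/26⌉ = 5.
6 groups each exceed half the capacity and cannot share a cabin, forcing at least 6 cabins.
At least 6 cabins are required, but only 5 are allowed.

No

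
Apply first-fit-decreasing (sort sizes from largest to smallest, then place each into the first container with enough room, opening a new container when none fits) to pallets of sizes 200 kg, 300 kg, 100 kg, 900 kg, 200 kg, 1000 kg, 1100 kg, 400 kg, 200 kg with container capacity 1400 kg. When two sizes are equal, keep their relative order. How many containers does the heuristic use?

Sorted descending: 1100, 1000, 900, 400, 300, 200, 200, 200, 100.
  1100 → container 1 (new)  [load 1100/1400]
  1000 → container 2 (new)  [load 1000/1400]
  900 → container 3 (new)  [load 900/1400]
  400 → container 2  [load 1400/1400]
  300 → container 1  [load 1400/1400]
  200 → container 3  [load 1100/1400]
  200 → container 3  [load 1300/1400]
  200 → container 4 (new)  [load 200/1400]
  100 → container 3  [load 1400/1400]
4 containers opened.

4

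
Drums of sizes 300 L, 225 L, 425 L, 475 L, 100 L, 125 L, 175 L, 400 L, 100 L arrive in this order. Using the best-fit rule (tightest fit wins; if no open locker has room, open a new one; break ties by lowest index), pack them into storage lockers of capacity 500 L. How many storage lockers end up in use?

  300 → locker 1 (new)  [load 300/500]
  225 → locker 2 (new)  [load 225/500]
  425 → locker 3 (new)  [load 425/500]
  475 → locker 4 (new)  [load 475/500]
  100 → locker 1  [load 400/500]
  125 → locker 2  [load 350/500]
  175 → locker 5 (new)  [load 175/500]
  400 → locker 6 (new)  [load 400/500]
  100 → locker 1  [load 500/500]
6 storage lockers opened.

6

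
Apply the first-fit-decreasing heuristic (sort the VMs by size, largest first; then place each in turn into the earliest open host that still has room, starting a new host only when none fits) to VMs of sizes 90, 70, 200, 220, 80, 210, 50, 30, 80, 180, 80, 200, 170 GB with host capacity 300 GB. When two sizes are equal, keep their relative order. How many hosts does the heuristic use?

Sorted descending: 220, 210, 200, 200, 180, 170, 90, 80, 80, 80, 70, 50, 30.
  220 → host 1 (new)  [load 220/300]
  210 → host 2 (new)  [load 210/300]
  200 → host 3 (new)  [load 200/300]
  200 → host 4 (new)  [load 200/300]
  180 → host 5 (new)  [load 180/300]
  170 → host 6 (new)  [load 170/300]
  90 → host 2  [load 300/300]
  80 → host 1  [load 300/300]
  80 → host 3  [load 280/300]
  80 → host 4  [load 280/300]
  70 → host 5  [load 250/300]
  50 → host 5  [load 300/300]
  30 → host 6  [load 200/300]
6 hosts opened.

6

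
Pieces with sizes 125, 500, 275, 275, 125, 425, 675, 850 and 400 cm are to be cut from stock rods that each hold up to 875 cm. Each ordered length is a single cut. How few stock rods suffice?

Total = 850 + 675 + 500 + 425 + 400 + 275 + 275 + 125 + 125 = 3650 cm.
Lower bound: ⌈3650/875⌉ = 5 stock rods.
A packing using 5 stock rods:
  stock rod 1: 850 = 850
  stock rod 2: 675 + 125 = 800
  stock rod 3: 500 + 275 = 775
  stock rod 4: 425 + 400 = 825
  stock rod 5: 275 + 125 = 400
This matches the lower bound, so 5 is optimal.

5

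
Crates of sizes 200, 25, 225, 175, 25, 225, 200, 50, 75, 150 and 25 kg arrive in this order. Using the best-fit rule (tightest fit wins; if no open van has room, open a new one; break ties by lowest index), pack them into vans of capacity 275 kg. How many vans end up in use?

6

  200 → van 1 (new)  [load 200/275]
  25 → van 1  [load 225/275]
  225 → van 2 (new)  [load 225/275]
  175 → van 3 (new)  [load 175/275]
  25 → van 1  [load 250/275]
  225 → van 4 (new)  [load 225/275]
  200 → van 5 (new)  [load 200/275]
  50 → van 2  [load 275/275]
  75 → van 5  [load 275/275]
  150 → van 6 (new)  [load 150/275]
  25 → van 1  [load 275/275]
6 vans opened.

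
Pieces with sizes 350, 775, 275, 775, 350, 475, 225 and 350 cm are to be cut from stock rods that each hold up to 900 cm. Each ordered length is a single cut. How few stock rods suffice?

5

Total = 775 + 775 + 475 + 350 + 350 + 350 + 275 + 225 = 3575 cm.
Lower bound: ⌈3575/900⌉ = 4 stock rods.
A packing using 5 stock rods:
  stock rod 1: 775 = 775
  stock rod 2: 775 = 775
  stock rod 3: 475 + 350 = 825
  stock rod 4: 350 + 350 = 700
  stock rod 5: 275 + 225 = 500
No arrangement into 4 stock rods stays within capacity, so 5 is optimal.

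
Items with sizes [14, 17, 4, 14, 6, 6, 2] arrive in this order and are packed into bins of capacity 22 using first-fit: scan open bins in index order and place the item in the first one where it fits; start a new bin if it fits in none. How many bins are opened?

4

  14 → bin 1 (new)  [load 14/22]
  17 → bin 2 (new)  [load 17/22]
  4 → bin 1  [load 18/22]
  14 → bin 3 (new)  [load 14/22]
  6 → bin 3  [load 20/22]
  6 → bin 4 (new)  [load 6/22]
  2 → bin 1  [load 20/22]
4 bins opened.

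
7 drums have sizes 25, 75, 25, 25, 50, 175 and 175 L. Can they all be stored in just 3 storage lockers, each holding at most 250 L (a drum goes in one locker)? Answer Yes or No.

Yes

A valid assignment using 3 storage lockers:
  locker 1: 175 + 75 = 250
  locker 2: 175 + 50 + 25 = 250
  locker 3: 25 + 25 = 50
Every load is within 250 L, so 3 storage lockers suffice.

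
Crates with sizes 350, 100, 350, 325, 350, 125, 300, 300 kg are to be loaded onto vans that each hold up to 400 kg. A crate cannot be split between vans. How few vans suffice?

7

Total = 350 + 350 + 350 + 325 + 300 + 300 + 125 + 100 = 2200 kg.
Lower bound: ⌈2200/400⌉ = 6 vans.
A packing using 7 vans:
  van 1: 350 = 350
  van 2: 350 = 350
  van 3: 350 = 350
  van 4: 325 = 325
  van 5: 300 + 100 = 400
  van 6: 300 = 300
  van 7: 125 = 125
No arrangement into 6 vans stays within capacity, so 7 is optimal.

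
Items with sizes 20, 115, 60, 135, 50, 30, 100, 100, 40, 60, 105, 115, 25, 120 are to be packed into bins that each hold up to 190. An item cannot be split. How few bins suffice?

Total = 135 + 120 + 115 + 115 + 105 + 100 + 100 + 60 + 60 + 50 + 40 + 30 + 25 + 20 = 1075.
Lower bound: ⌈1075/190⌉ = 6 bins.
Also, 7 items each exceed 95, and no two of those can share a bin, so at least 7 bins are needed.
A packing using 7 bins:
  bin 1: 135 + 50 = 185
  bin 2: 120 + 60 = 180
  bin 3: 115 + 60 = 175
  bin 4: 115 + 40 + 30 = 185
  bin 5: 105 + 25 + 20 = 150
  bin 6: 100 = 100
  bin 7: 100 = 100
This matches the lower bound, so 7 is optimal.

7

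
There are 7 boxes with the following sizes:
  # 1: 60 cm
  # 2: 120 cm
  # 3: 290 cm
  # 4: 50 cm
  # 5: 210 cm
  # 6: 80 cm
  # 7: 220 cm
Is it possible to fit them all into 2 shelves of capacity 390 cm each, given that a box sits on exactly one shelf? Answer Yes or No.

Total = 1030 cm; ⌈1030/390⌉ = 3.
At least 3 shelves are required, but only 2 are allowed.

No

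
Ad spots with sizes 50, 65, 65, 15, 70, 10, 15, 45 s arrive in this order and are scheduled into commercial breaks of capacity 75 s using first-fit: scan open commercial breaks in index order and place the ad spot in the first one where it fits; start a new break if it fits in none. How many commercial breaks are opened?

5

  50 → break 1 (new)  [load 50/75]
  65 → break 2 (new)  [load 65/75]
  65 → break 3 (new)  [load 65/75]
  15 → break 1  [load 65/75]
  70 → break 4 (new)  [load 70/75]
  10 → break 1  [load 75/75]
  15 → break 5 (new)  [load 15/75]
  45 → break 5  [load 60/75]
5 commercial breaks opened.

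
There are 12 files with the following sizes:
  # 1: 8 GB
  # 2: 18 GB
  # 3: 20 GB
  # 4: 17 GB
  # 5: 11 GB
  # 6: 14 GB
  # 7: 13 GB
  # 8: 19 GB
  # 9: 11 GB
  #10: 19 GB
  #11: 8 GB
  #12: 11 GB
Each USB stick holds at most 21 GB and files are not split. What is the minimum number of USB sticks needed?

Total = 20 + 19 + 19 + 18 + 17 + 14 + 13 + 11 + 11 + 11 + 8 + 8 = 169 GB.
Lower bound: ⌈169/21⌉ = 9 USB sticks.
Also, 10 files each exceed 21/2 GB, and no two of those can share a USB stick, so at least 10 USB sticks are needed.
A packing using 10 USB sticks:
  USB stick 1: 20 = 20
  USB stick 2: 19 = 19
  USB stick 3: 19 = 19
  USB stick 4: 18 = 18
  USB stick 5: 17 = 17
  USB stick 6: 14 = 14
  USB stick 7: 13 + 8 = 21
  USB stick 8: 11 + 8 = 19
  USB stick 9: 11 = 11
  USB stick 10: 11 = 11
This matches the lower bound, so 10 is optimal.

10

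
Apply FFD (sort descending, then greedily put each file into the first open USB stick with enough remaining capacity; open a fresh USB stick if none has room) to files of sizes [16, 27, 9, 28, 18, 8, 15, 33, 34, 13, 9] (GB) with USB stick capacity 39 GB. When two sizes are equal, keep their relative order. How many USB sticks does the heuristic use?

6

Sorted descending: 34, 33, 28, 27, 18, 16, 15, 13, 9, 9, 8.
  34 → USB stick 1 (new)  [load 34/39]
  33 → USB stick 2 (new)  [load 33/39]
  28 → USB stick 3 (new)  [load 28/39]
  27 → USB stick 4 (new)  [load 27/39]
  18 → USB stick 5 (new)  [load 18/39]
  16 → USB stick 5  [load 34/39]
  15 → USB stick 6 (new)  [load 15/39]
  13 → USB stick 6  [load 28/39]
  9 → USB stick 3  [load 37/39]
  9 → USB stick 4  [load 36/39]
  8 → USB stick 6  [load 36/39]
6 USB sticks opened.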